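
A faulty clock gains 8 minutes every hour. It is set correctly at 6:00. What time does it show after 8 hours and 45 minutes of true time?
For every 60 true minutes, the faulty clock advances 60 + 8 = 68 minutes.
True elapsed: 8 hours and 45 minutes = 525 minutes.
Faulty clock advances: 525 x 68/60 = 595 minutes (drift: 70 minutes ahead).
Shown time: 6:00 + 595 minutes = 3:55.

Final answer: 3:55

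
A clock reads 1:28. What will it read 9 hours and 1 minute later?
Starting time: 1:28
Adding 1 minute to 28 minutes: 28 + 1 = 29 minutes
Adding 9 hours: 1 + 9 = 10
Final time: 10:29

Final answer: 10:29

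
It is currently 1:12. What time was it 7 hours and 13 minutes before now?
Starting time: 1:12 = 72 total minutes past 12:00
Subtracting: 7 hours and 13 minutes = 433 minutes
72 - 433 = -361 (negative, add 12 hours = 720) = 359 minutes
= 5 hours and 59 minutes past 12:00 = 5:59

Final answer: 5:59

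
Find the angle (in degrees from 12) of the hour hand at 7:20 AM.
The hour hand moves 30 degrees per hour and 0.5 degrees per minute.
At 7:20: (7) x 30 + 20 x 0.5 = 210 + 10 = 220 degrees

Final answer: 220 degrees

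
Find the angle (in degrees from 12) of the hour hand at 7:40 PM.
The hour hand moves 30 degrees per hour and 0.5 degrees per minute.
At 7:40: (7) x 30 + 40 x 0.5 = 210 + 20 = 230 degrees

Final answer: 230 degrees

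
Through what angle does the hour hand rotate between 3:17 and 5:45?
The hour hand moves 0.5 degrees per minute.
Time elapsed: 5:45 - 3:17 = 148 minutes
Angular displacement: 148 x 0.5 = 74 degrees

Final answer: 74 degrees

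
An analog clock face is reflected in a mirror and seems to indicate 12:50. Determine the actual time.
Reflection across the vertical (12-6) axis maps a hand at angle A degrees to (360 - A) degrees, which sends a reading of T minutes past 12:00 to (720 - T) minutes past 12:00.
Mirror reads 12:50 = 50 minutes past 12:00.
Actual time: (720 - 50) mod 720 = 670 minutes = 11:10.

Final answer: 11:10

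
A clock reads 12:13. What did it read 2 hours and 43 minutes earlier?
Starting time: 12:13 = 13 total minutes past 12:00
Subtracting: 2 hours and 43 minutes = 163 minutes
13 - 163 = -150 (negative, add 12 hours = 720) = 570 minutes
= 9 hours and 30 minutes past 12:00 = 9:30

Final answer: 9:30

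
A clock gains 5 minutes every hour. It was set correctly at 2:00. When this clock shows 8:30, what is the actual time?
For every 60 true minutes, the faulty clock advances 65 minutes, so 1 faulty-clock minute corresponds to 60/65 true minutes.
From 2:00 to 8:30 on the faulty dial is 390 minutes.
True elapsed: 390 x 60/65 = 360 minutes = 6 hours.
True time: 2:00 + 6 hours = 8:00.

Final answer: 8:00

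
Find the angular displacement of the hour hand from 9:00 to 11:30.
The hour hand moves 0.5 degrees per minute.
Time elapsed: 11:30 - 9:00 = 150 minutes
Angular displacement: 150 x 0.5 = 75 degrees

Final answer: 75 degrees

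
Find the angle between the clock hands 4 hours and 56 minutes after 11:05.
First find the time 4 hours and 56 minutes after 11:05.
Total minutes: 11 x 60 + 5 + 4 x 60 + 56 = 961.
961 mod 720 = 241 minutes = 4:01.
Now compute the angle at 4:01:
Hour hand: 4 x 30 + 1 x 0.5 = 120.5 degrees
Minute hand: 1 x 6 = 6 degrees
Difference: |120.5 - 6| = 114.5 degrees
The angle is 114.5 degrees

Final answer: 114.5 degrees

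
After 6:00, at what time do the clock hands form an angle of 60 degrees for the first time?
At t minutes past 6:00, the hour hand is at 30 x 6 + 0.5t degrees and the minute hand is at 6t degrees.
The smaller angle between them is 60 degrees when |30H - 5.5t| = 60 or |30H - 5.5t| = 300.
With H = 6, solve 30 x 6 - 5.5t = +/- target for each target:
  t = (30 x 6 - 60) / 5.5 = 21.82
  t = (30 x 6 + 60) / 5.5 = 43.64
  t = (30 x 6 - 300) / 5.5 = -21.82 (outside (0, 60))
  t = (30 x 6 + 300) / 5.5 = 87.27 (outside (0, 60))
Valid solutions in (0, 60): {21.82, 43.64} minutes.
The first occurrence is t = 21.82 minutes.
The hands form a 60-degree angle at 21.82 minutes past 6:00.

Final answer: 21.82 minutes past 6:00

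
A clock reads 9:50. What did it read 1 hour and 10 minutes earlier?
Starting time: 9:50 = 590 total minutes past 12:00
Subtracting: 1 hour and 10 minutes = 70 minutes
590 - 70 = 520 minutes
= 8 hours and 40 minutes past 12:00 = 8:40

Final answer: 8:40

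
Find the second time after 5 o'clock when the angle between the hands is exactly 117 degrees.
At t minutes past 5:00, the hour hand is at 30 x 5 + 0.5t degrees and the minute hand is at 6t degrees.
The smaller angle between them is 117 degrees when |30H - 5.5t| = 117 or |30H - 5.5t| = 243.
With H = 5, solve 30 x 5 - 5.5t = +/- target for each target:
  t = (30 x 5 - 117) / 5.5 = 6
  t = (30 x 5 + 117) / 5.5 = 48.55
  t = (30 x 5 - 243) / 5.5 = -16.91 (outside (0, 60))
  t = (30 x 5 + 243) / 5.5 = 71.45 (outside (0, 60))
Valid solutions in (0, 60): {6, 48.55} minutes.
The second occurrence is t = 48.55 minutes.
The hands form a 117-degree angle at 48.55 minutes past 5:00.

Final answer: 48.55 minutes past 5:00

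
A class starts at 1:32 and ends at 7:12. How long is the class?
From 1:32 to 7:12:
(7 x 60 + 12) - (1 x 60 + 32) = 432 - 92 = 340 minutes
= 5 hours and 40 minutes

Final answer: 5 hours and 40 minutes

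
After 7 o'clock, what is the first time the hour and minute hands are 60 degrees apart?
At t minutes past 7:00, the hour hand is at 30 x 7 + 0.5t degrees and the minute hand is at 6t degrees.
The smaller angle between them is 60 degrees when |30H - 5.5t| = 60 or |30H - 5.5t| = 300.
With H = 7, solve 30 x 7 - 5.5t = +/- target for each target:
  t = (30 x 7 - 60) / 5.5 = 27.27
  t = (30 x 7 + 60) / 5.5 = 49.09
  t = (30 x 7 - 300) / 5.5 = -16.36 (outside (0, 60))
  t = (30 x 7 + 300) / 5.5 = 92.73 (outside (0, 60))
Valid solutions in (0, 60): {27.27, 49.09} minutes.
The first occurrence is t = 27.27 minutes.
The hands form a 60-degree angle at 27.27 minutes past 7:00.

Final answer: 27.27 minutes past 7:00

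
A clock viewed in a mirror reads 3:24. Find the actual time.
Reflection across the vertical (12-6) axis maps a hand at angle A degrees to (360 - A) degrees, which sends a reading of T minutes past 12:00 to (720 - T) minutes past 12:00.
Mirror reads 3:24 = 204 minutes past 12:00.
Actual time: (720 - 204) mod 720 = 516 minutes = 8:36.

Final answer: 8:36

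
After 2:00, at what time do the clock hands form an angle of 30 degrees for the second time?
At t minutes past 2:00, the hour hand is at 30 x 2 + 0.5t degrees and the minute hand is at 6t degrees.
The smaller angle between them is 30 degrees when |30H - 5.5t| = 30 or |30H - 5.5t| = 330.
With H = 2, solve 30 x 2 - 5.5t = +/- target for each target:
  t = (30 x 2 - 30) / 5.5 = 5.45
  t = (30 x 2 + 30) / 5.5 = 16.36
  t = (30 x 2 - 330) / 5.5 = -49.09 (outside (0, 60))
  t = (30 x 2 + 330) / 5.5 = 70.91 (outside (0, 60))
Valid solutions in (0, 60): {5.45, 16.36} minutes.
The second occurrence is t = 16.36 minutes.
The hands form a 30-degree angle at 16.36 minutes past 2:00.

Final answer: 16.36 minutes past 2:00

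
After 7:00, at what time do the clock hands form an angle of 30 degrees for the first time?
At t minutes past 7:00, the hour hand is at 30 x 7 + 0.5t degrees and the minute hand is at 6t degrees.
The smaller angle between them is 30 degrees when |30H - 5.5t| = 30 or |30H - 5.5t| = 330.
With H = 7, solve 30 x 7 - 5.5t = +/- target for each target:
  t = (30 x 7 - 30) / 5.5 = 32.73
  t = (30 x 7 + 30) / 5.5 = 43.64
  t = (30 x 7 - 330) / 5.5 = -21.82 (outside (0, 60))
  t = (30 x 7 + 330) / 5.5 = 98.18 (outside (0, 60))
Valid solutions in (0, 60): {32.73, 43.64} minutes.
The first occurrence is t = 32.73 minutes.
The hands form a 30-degree angle at 32.73 minutes past 7:00.

Final answer: 32.73 minutes past 7:00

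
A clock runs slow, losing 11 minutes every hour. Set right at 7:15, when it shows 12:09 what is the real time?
For every 60 true minutes, the faulty clock advances 49 minutes, so 1 faulty-clock minute corresponds to 60/49 true minutes.
From 7:15 to 12:09 on the faulty dial is 294 minutes.
True elapsed: 294 x 60/49 = 360 minutes = 6 hours.
True time: 7:15 + 6 hours = 1:15.

Final answer: 1:15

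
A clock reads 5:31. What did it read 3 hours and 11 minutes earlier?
Starting time: 5:31 = 331 total minutes past 12:00
Subtracting: 3 hours and 11 minutes = 191 minutes
331 - 191 = 140 minutes
= 2 hours and 20 minutes past 12:00 = 2:20

Final answer: 2:20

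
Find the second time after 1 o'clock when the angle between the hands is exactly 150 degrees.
At t minutes past 1:00, the hour hand is at 30 x 1 + 0.5t degrees and the minute hand is at 6t degrees.
The smaller angle between them is 150 degrees when |30H - 5.5t| = 150 or |30H - 5.5t| = 210.
With H = 1, solve 30 x 1 - 5.5t = +/- target for each target:
  t = (30 x 1 - 150) / 5.5 = -21.82 (outside (0, 60))
  t = (30 x 1 + 150) / 5.5 = 32.73
  t = (30 x 1 - 210) / 5.5 = -32.73 (outside (0, 60))
  t = (30 x 1 + 210) / 5.5 = 43.64
Valid solutions in (0, 60): {32.73, 43.64} minutes.
The second occurrence is t = 43.64 minutes.
The hands form a 150-degree angle at 43.64 minutes past 1:00.

Final answer: 43.64 minutes past 1:00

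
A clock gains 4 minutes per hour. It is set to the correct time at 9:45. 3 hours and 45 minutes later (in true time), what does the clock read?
For every 60 true minutes, the faulty clock advances 60 + 4 = 64 minutes.
True elapsed: 3 hours and 45 minutes = 225 minutes.
Faulty clock advances: 225 x 64/60 = 240 minutes (drift: 15 minutes ahead).
Shown time: 9:45 + 240 minutes = 1:45.

Final answer: 1:45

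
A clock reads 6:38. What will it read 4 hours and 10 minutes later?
Starting time: 6:38
Adding 10 minutes to 38 minutes: 38 + 10 = 48 minutes
Adding 4 hours: 6 + 4 = 10
Final time: 10:48

Final answer: 10:48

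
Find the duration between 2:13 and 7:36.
From 2:13 to 7:36:
(7 x 60 + 36) - (2 x 60 + 13) = 456 - 133 = 323 minutes
= 5 hours and 23 minutes

Final answer: 5 hours and 23 minutes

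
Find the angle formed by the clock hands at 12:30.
Hour hand position: 0 x 30 + 30 x 0.5 = 15 degrees
Minute hand position: 30 x 6 = 180 degrees
Difference: |15 - 180| = 165 degrees
The angle between the hands is 165 degrees

Final answer: 165 degrees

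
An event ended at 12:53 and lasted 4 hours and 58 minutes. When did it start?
Starting time: 12:53 = 53 total minutes past 12:00
Subtracting: 4 hours and 58 minutes = 298 minutes
53 - 298 = -245 (negative, add 12 hours = 720) = 475 minutes
= 7 hours and 55 minutes past 12:00 = 7:55

Final answer: 7:55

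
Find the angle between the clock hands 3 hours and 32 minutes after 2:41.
First find the time 3 hours and 32 minutes after 2:41.
Total minutes: 2 x 60 + 41 + 3 x 60 + 32 = 373.
373 mod 720 = 373 minutes = 6:13.
Now compute the angle at 6:13:
Hour hand: 6 x 30 + 13 x 0.5 = 186.5 degrees
Minute hand: 13 x 6 = 78 degrees
Difference: |186.5 - 78| = 108.5 degrees
The angle is 108.5 degrees

Final answer: 108.5 degrees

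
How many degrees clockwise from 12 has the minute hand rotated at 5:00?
The minute hand moves 6 degrees per minute.
At 5:00: 0 x 6 = 0 degrees

Final answer: 0 degrees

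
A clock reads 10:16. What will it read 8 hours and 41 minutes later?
Starting time: 10:16
Adding 41 minutes to 16 minutes: 16 + 41 = 57 minutes
Adding 8 hours: 10 + 8 = 18 - 12 = 6
Final time: 6:57

Final answer: 6:57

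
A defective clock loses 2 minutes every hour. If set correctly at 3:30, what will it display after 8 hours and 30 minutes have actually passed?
For every 60 true minutes, the faulty clock advances 60 - 2 = 58 minutes.
True elapsed: 8 hours and 30 minutes = 510 minutes.
Faulty clock advances: 510 x 58/60 = 493 minutes (drift: 17 minutes behind).
Shown time: 3:30 + 493 minutes = 11:43.

Final answer: 11:43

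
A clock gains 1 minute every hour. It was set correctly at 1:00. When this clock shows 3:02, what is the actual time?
For every 60 true minutes, the faulty clock advances 61 minutes, so 1 faulty-clock minute corresponds to 60/61 true minutes.
From 1:00 to 3:02 on the faulty dial is 122 minutes.
True elapsed: 122 x 60/61 = 120 minutes = 2 hours.
True time: 1:00 + 2 hours = 3:00.

Final answer: 3:00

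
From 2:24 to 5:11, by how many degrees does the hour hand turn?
The hour hand moves 0.5 degrees per minute.
Time elapsed: 5:11 - 2:24 = 167 minutes
Angular displacement: 167 x 0.5 = 83.5 degrees

Final answer: 83.5 degrees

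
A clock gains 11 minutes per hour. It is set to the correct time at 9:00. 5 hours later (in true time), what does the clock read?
For every 60 true minutes, the faulty clock advances 60 + 11 = 71 minutes.
True elapsed: 5 hours = 300 minutes.
Faulty clock advances: 300 x 71/60 = 355 minutes (drift: 55 minutes ahead).
Shown time: 9:00 + 355 minutes = 2:55.

Final answer: 2:55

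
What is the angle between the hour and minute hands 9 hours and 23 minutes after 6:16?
First find the time 9 hours and 23 minutes after 6:16.
Total minutes: 6 x 60 + 16 + 9 x 60 + 23 = 939.
939 mod 720 = 219 minutes = 3:39.
Now compute the angle at 3:39:
Hour hand: 3 x 30 + 39 x 0.5 = 109.5 degrees
Minute hand: 39 x 6 = 234 degrees
Difference: |109.5 - 234| = 124.5 degrees
The angle is 124.5 degrees

Final answer: 124.5 degrees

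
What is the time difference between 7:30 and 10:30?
From 7:30 to 10:30:
(10 x 60 + 30) - (7 x 60 + 30) = 630 - 450 = 180 minutes
= 3 hours

Final answer: 3 hours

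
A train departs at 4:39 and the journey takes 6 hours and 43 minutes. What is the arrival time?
Starting time: 4:39
Adding 43 minutes to 39 minutes: 39 + 43 = 82 minutes = 1 hour and 22 minutes
Adding 6 hours: 4 + 6 + 1 (carry) = 11
Final time: 11:22

Final answer: 11:22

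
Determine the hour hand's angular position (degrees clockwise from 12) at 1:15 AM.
The hour hand moves 30 degrees per hour and 0.5 degrees per minute.
At 1:15: (1) x 30 + 15 x 0.5 = 30 + 7.5 = 37.5 degrees

Final answer: 37.5 degrees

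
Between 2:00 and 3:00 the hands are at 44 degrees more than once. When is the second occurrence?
At t minutes past 2:00, the hour hand is at 30 x 2 + 0.5t degrees and the minute hand is at 6t degrees.
The smaller angle between them is 44 degrees when |30H - 5.5t| = 44 or |30H - 5.5t| = 316.
With H = 2, solve 30 x 2 - 5.5t = +/- target for each target:
  t = (30 x 2 - 44) / 5.5 = 2.91
  t = (30 x 2 + 44) / 5.5 = 18.91
  t = (30 x 2 - 316) / 5.5 = -46.55 (outside (0, 60))
  t = (30 x 2 + 316) / 5.5 = 68.36 (outside (0, 60))
Valid solutions in (0, 60): {2.91, 18.91} minutes.
The second occurrence is t = 18.91 minutes.
The hands form a 44-degree angle at 18.91 minutes past 2:00.

Final answer: 18.91 minutes past 2:00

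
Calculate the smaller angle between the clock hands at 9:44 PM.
Hour hand position: 9 x 30 + 44 x 0.5 = 292 degrees
Minute hand position: 44 x 6 = 264 degrees
Difference: |292 - 264| = 28 degrees
The angle between the hands is 28 degrees

Final answer: 28 degrees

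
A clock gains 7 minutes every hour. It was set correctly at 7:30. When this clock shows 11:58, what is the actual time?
For every 60 true minutes, the faulty clock advances 67 minutes, so 1 faulty-clock minute corresponds to 60/67 true minutes.
From 7:30 to 11:58 on the faulty dial is 268 minutes.
True elapsed: 268 x 60/67 = 240 minutes = 4 hours.
True time: 7:30 + 4 hours = 11:30.

Final answer: 11:30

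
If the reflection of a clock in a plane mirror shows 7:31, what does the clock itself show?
Reflection across the vertical (12-6) axis maps a hand at angle A degrees to (360 - A) degrees, which sends a reading of T minutes past 12:00 to (720 - T) minutes past 12:00.
Mirror reads 7:31 = 451 minutes past 12:00.
Actual time: (720 - 451) mod 720 = 269 minutes = 4:29.

Final answer: 4:29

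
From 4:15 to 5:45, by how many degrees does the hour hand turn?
The hour hand moves 0.5 degrees per minute.
Time elapsed: 5:45 - 4:15 = 90 minutes
Angular displacement: 90 x 0.5 = 45 degrees

Final answer: 45 degrees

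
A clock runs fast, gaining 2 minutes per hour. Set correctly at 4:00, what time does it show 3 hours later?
For every 60 true minutes, the faulty clock advances 60 + 2 = 62 minutes.
True elapsed: 3 hours = 180 minutes.
Faulty clock advances: 180 x 62/60 = 186 minutes (drift: 6 minutes ahead).
Shown time: 4:00 + 186 minutes = 7:06.

Final answer: 7:06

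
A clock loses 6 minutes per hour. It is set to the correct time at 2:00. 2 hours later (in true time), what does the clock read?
For every 60 true minutes, the faulty clock advances 60 - 6 = 54 minutes.
True elapsed: 2 hours = 120 minutes.
Faulty clock advances: 120 x 54/60 = 108 minutes (drift: 12 minutes behind).
Shown time: 2:00 + 108 minutes = 3:48.

Final answer: 3:48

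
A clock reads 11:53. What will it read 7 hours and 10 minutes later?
Starting time: 11:53
Adding 10 minutes to 53 minutes: 53 + 10 = 63 minutes = 1 hour and 3 minutes
Adding 7 hours: 11 + 7 + 1 (carry) = 19 - 12 = 7
Final time: 7:03

Final answer: 7:03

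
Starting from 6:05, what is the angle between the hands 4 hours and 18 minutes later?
First find the time 4 hours and 18 minutes after 6:05.
Total minutes: 6 x 60 + 5 + 4 x 60 + 18 = 623.
623 mod 720 = 623 minutes = 10:23.
Now compute the angle at 10:23:
Hour hand: 10 x 30 + 23 x 0.5 = 311.5 degrees
Minute hand: 23 x 6 = 138 degrees
Difference: |311.5 - 138| = 173.5 degrees
The angle is 173.5 degrees

Final answer: 173.5 degrees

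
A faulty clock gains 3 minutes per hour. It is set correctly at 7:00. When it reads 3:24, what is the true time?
For every 60 true minutes, the faulty clock advances 63 minutes, so 1 faulty-clock minute corresponds to 60/63 true minutes.
From 7:00 to 3:24 on the faulty dial is 504 minutes.
True elapsed: 504 x 60/63 = 480 minutes = 8 hours.
True time: 7:00 + 8 hours = 3:00.

Final answer: 3:00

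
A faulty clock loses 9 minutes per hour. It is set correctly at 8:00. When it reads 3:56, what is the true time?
For every 60 true minutes, the faulty clock advances 51 minutes, so 1 faulty-clock minute corresponds to 60/51 true minutes.
From 8:00 to 3:56 on the faulty dial is 476 minutes.
True elapsed: 476 x 60/51 = 560 minutes = 9 hours and 20 minutes.
True time: 8:00 + 9 hours and 20 minutes = 5:20.

Final answer: 5:20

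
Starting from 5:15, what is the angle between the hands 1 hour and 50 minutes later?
First find the time 1 hour and 50 minutes after 5:15.
Total minutes: 5 x 60 + 15 + 1 x 60 + 50 = 425.
425 mod 720 = 425 minutes = 7:05.
Now compute the angle at 7:05:
Hour hand: 7 x 30 + 5 x 0.5 = 212.5 degrees
Minute hand: 5 x 6 = 30 degrees
Difference: |212.5 - 30| = 182.5 degrees
Smaller angle: 360 - 182.5 = 177.5 degrees

Final answer: 177.5 degrees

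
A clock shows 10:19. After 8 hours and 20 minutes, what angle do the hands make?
First find the time 8 hours and 20 minutes after 10:19.
Total minutes: 10 x 60 + 19 + 8 x 60 + 20 = 1119.
1119 mod 720 = 399 minutes = 6:39.
Now compute the angle at 6:39:
Hour hand: 6 x 30 + 39 x 0.5 = 199.5 degrees
Minute hand: 39 x 6 = 234 degrees
Difference: |199.5 - 234| = 34.5 degrees
The angle is 34.5 degrees

Final answer: 34.5 degrees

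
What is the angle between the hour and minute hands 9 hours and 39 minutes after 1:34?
First find the time 9 hours and 39 minutes after 1:34.
Total minutes: 1 x 60 + 34 + 9 x 60 + 39 = 673.
673 mod 720 = 673 minutes = 11:13.
Now compute the angle at 11:13:
Hour hand: 11 x 30 + 13 x 0.5 = 336.5 degrees
Minute hand: 13 x 6 = 78 degrees
Difference: |336.5 - 78| = 258.5 degrees
Smaller angle: 360 - 258.5 = 101.5 degrees

Final answer: 101.5 degrees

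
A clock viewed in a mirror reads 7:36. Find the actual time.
Reflection across the vertical (12-6) axis maps a hand at angle A degrees to (360 - A) degrees, which sends a reading of T minutes past 12:00 to (720 - T) minutes past 12:00.
Mirror reads 7:36 = 456 minutes past 12:00.
Actual time: (720 - 456) mod 720 = 264 minutes = 4:24.

Final answer: 4:24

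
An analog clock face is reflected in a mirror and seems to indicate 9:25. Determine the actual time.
Reflection across the vertical (12-6) axis maps a hand at angle A degrees to (360 - A) degrees, which sends a reading of T minutes past 12:00 to (720 - T) minutes past 12:00.
Mirror reads 9:25 = 565 minutes past 12:00.
Actual time: (720 - 565) mod 720 = 155 minutes = 2:35.

Final answer: 2:35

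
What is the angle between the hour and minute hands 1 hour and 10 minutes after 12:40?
First find the time 1 hour and 10 minutes after 12:40.
Total minutes: 12 x 60 + 40 + 1 x 60 + 10 = 830.
830 mod 720 = 110 minutes = 1:50.
Now compute the angle at 1:50:
Hour hand: 1 x 30 + 50 x 0.5 = 55 degrees
Minute hand: 50 x 6 = 300 degrees
Difference: |55 - 300| = 245 degrees
Smaller angle: 360 - 245 = 115 degrees

Final answer: 115 degrees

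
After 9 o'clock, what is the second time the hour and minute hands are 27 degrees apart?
At t minutes past 9:00, the hour hand is at 30 x 9 + 0.5t degrees and the minute hand is at 6t degrees.
The smaller angle between them is 27 degrees when |30H - 5.5t| = 27 or |30H - 5.5t| = 333.
With H = 9, solve 30 x 9 - 5.5t = +/- target for each target:
  t = (30 x 9 - 27) / 5.5 = 44.18
  t = (30 x 9 + 27) / 5.5 = 54
  t = (30 x 9 - 333) / 5.5 = -11.45 (outside (0, 60))
  t = (30 x 9 + 333) / 5.5 = 109.64 (outside (0, 60))
Valid solutions in (0, 60): {44.18, 54} minutes.
The second occurrence is t = 54 minutes.
The hands form a 27-degree angle at 54 minutes past 9:00.

Final answer: 54 minutes past 9:00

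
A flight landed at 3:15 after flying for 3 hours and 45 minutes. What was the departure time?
Starting time: 3:15 = 195 total minutes past 12:00
Subtracting: 3 hours and 45 minutes = 225 minutes
195 - 225 = -30 (negative, add 12 hours = 720) = 690 minutes
= 11 hours and 30 minutes past 12:00 = 11:30

Final answer: 11:30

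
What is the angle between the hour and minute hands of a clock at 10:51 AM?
Hour hand position: 10 x 30 + 51 x 0.5 = 325.5 degrees
Minute hand position: 51 x 6 = 306 degrees
Difference: |325.5 - 306| = 19.5 degrees
The angle between the hands is 19.5 degrees

Final answer: 19.5 degrees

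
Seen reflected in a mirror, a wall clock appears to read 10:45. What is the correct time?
Reflection across the vertical (12-6) axis maps a hand at angle A degrees to (360 - A) degrees, which sends a reading of T minutes past 12:00 to (720 - T) minutes past 12:00.
Mirror reads 10:45 = 645 minutes past 12:00.
Actual time: (720 - 645) mod 720 = 75 minutes = 1:15.

Final answer: 1:15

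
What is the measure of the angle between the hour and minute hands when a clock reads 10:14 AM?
Hour hand position: 10 x 30 + 14 x 0.5 = 307 degrees
Minute hand position: 14 x 6 = 84 degrees
Difference: |307 - 84| = 223 degrees
Since 223 > 180, the smaller angle is 360 - 223 = 137 degrees

Final answer: 137 degrees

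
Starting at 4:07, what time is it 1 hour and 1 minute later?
Starting time: 4:07
Adding 1 minute to 7 minutes: 7 + 1 = 8 minutes
Adding 1 hour: 4 + 1 = 5
Final time: 5:08

Final answer: 5:08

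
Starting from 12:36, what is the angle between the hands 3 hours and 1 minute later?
First find the time 3 hours and 1 minute after 12:36.
Total minutes: 12 x 60 + 36 + 3 x 60 + 1 = 937.
937 mod 720 = 217 minutes = 3:37.
Now compute the angle at 3:37:
Hour hand: 3 x 30 + 37 x 0.5 = 108.5 degrees
Minute hand: 37 x 6 = 222 degrees
Difference: |108.5 - 222| = 113.5 degrees
The angle is 113.5 degrees

Final answer: 113.5 degrees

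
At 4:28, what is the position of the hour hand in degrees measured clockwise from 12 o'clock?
The hour hand moves 30 degrees per hour and 0.5 degrees per minute.
At 4:28: (4) x 30 + 28 x 0.5 = 120 + 14 = 134 degrees

Final answer: 134 degrees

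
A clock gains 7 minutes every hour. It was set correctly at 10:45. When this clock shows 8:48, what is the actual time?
For every 60 true minutes, the faulty clock advances 67 minutes, so 1 faulty-clock minute corresponds to 60/67 true minutes.
From 10:45 to 8:48 on the faulty dial is 603 minutes.
True elapsed: 603 x 60/67 = 540 minutes = 9 hours.
True time: 10:45 + 9 hours = 7:45.

Final answer: 7:45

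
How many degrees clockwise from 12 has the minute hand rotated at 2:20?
The minute hand moves 6 degrees per minute.
At 2:20: 20 x 6 = 120 degrees

Final answer: 120 degrees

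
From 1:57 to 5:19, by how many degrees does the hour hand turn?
The hour hand moves 0.5 degrees per minute.
Time elapsed: 5:19 - 1:57 = 202 minutes
Angular displacement: 202 x 0.5 = 101 degrees

Final answer: 101 degrees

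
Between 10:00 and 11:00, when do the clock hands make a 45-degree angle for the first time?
At t minutes past 10:00, the hour hand is at 30 x 10 + 0.5t degrees and the minute hand is at 6t degrees.
The smaller angle between them is 45 degrees when |30H - 5.5t| = 45 or |30H - 5.5t| = 315.
With H = 10, solve 30 x 10 - 5.5t = +/- target for each target:
  t = (30 x 10 - 45) / 5.5 = 46.36
  t = (30 x 10 + 45) / 5.5 = 62.73 (outside (0, 60))
  t = (30 x 10 - 315) / 5.5 = -2.73 (outside (0, 60))
  t = (30 x 10 + 315) / 5.5 = 111.82 (outside (0, 60))
Valid solutions in (0, 60): {46.36} minutes.
The first occurrence is t = 46.36 minutes.
The hands form a 45-degree angle at 46.36 minutes past 10:00.

Final answer: 46.36 minutes past 10:00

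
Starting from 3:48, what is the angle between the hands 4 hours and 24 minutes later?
First find the time 4 hours and 24 minutes after 3:48.
Total minutes: 3 x 60 + 48 + 4 x 60 + 24 = 492.
492 mod 720 = 492 minutes = 8:12.
Now compute the angle at 8:12:
Hour hand: 8 x 30 + 12 x 0.5 = 246 degrees
Minute hand: 12 x 6 = 72 degrees
Difference: |246 - 72| = 174 degrees
The angle is 174 degrees

Final answer: 174 degrees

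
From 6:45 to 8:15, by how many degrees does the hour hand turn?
The hour hand moves 0.5 degrees per minute.
Time elapsed: 8:15 - 6:45 = 90 minutes
Angular displacement: 90 x 0.5 = 45 degrees

Final answer: 45 degrees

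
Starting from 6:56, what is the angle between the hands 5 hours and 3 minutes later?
First find the time 5 hours and 3 minutes after 6:56.
Total minutes: 6 x 60 + 56 + 5 x 60 + 3 = 719.
719 mod 720 = 719 minutes = 11:59.
Now compute the angle at 11:59:
Hour hand: 11 x 30 + 59 x 0.5 = 359.5 degrees
Minute hand: 59 x 6 = 354 degrees
Difference: |359.5 - 354| = 5.5 degrees
The angle is 5.5 degrees

Final answer: 5.5 degrees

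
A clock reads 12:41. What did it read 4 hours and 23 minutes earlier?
Starting time: 12:41 = 41 total minutes past 12:00
Subtracting: 4 hours and 23 minutes = 263 minutes
41 - 263 = -222 (negative, add 12 hours = 720) = 498 minutes
= 8 hours and 18 minutes past 12:00 = 8:18

Final answer: 8:18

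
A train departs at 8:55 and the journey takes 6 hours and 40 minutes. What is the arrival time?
Starting time: 8:55
Adding 40 minutes to 55 minutes: 55 + 40 = 95 minutes = 1 hour and 35 minutes
Adding 6 hours: 8 + 6 + 1 (carry) = 15 - 12 = 3
Final time: 3:35

Final answer: 3:35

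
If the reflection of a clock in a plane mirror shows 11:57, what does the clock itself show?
Reflection across the vertical (12-6) axis maps a hand at angle A degrees to (360 - A) degrees, which sends a reading of T minutes past 12:00 to (720 - T) minutes past 12:00.
Mirror reads 11:57 = 717 minutes past 12:00.
Actual time: (720 - 717) mod 720 = 3 minutes = 12:03.

Final answer: 12:03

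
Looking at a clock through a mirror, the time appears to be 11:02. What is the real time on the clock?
Reflection across the vertical (12-6) axis maps a hand at angle A degrees to (360 - A) degrees, which sends a reading of T minutes past 12:00 to (720 - T) minutes past 12:00.
Mirror reads 11:02 = 662 minutes past 12:00.
Actual time: (720 - 662) mod 720 = 58 minutes = 12:58.

Final answer: 12:58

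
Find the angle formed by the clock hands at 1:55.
Hour hand position: 1 x 30 + 55 x 0.5 = 57.5 degrees
Minute hand position: 55 x 6 = 330 degrees
Difference: |57.5 - 330| = 272.5 degrees
Since 272.5 > 180, the smaller angle is 360 - 272.5 = 87.5 degrees

Final answer: 87.5 degrees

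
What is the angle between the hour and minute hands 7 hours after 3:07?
First find the time 7 hours after 3:07.
Total minutes: 3 x 60 + 7 + 7 x 60 + 0 = 607.
607 mod 720 = 607 minutes = 10:07.
Now compute the angle at 10:07:
Hour hand: 10 x 30 + 7 x 0.5 = 303.5 degrees
Minute hand: 7 x 6 = 42 degrees
Difference: |303.5 - 42| = 261.5 degrees
Smaller angle: 360 - 261.5 = 98.5 degrees

Final answer: 98.5 degrees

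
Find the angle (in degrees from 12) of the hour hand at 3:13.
The hour hand moves 30 degrees per hour and 0.5 degrees per minute.
At 3:13: (3) x 30 + 13 x 0.5 = 90 + 6.5 = 96.5 degrees

Final answer: 96.5 degrees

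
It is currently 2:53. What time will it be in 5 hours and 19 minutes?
Starting time: 2:53
Adding 19 minutes to 53 minutes: 53 + 19 = 72 minutes = 1 hour and 12 minutes
Adding 5 hours: 2 + 5 + 1 (carry) = 8
Final time: 8:12

Final answer: 8:12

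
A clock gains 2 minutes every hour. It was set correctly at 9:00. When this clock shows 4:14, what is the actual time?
For every 60 true minutes, the faulty clock advances 62 minutes, so 1 faulty-clock minute corresponds to 60/62 true minutes.
From 9:00 to 4:14 on the faulty dial is 434 minutes.
True elapsed: 434 x 60/62 = 420 minutes = 7 hours.
True time: 9:00 + 7 hours = 4:00.

Final answer: 4:00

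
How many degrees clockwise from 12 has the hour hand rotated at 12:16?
The hour hand moves 30 degrees per hour and 0.5 degrees per minute.
At 12:16: (0) x 30 + 16 x 0.5 = 0 + 8 = 8 degrees

Final answer: 8 degrees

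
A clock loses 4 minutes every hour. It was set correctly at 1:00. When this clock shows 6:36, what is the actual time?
For every 60 true minutes, the faulty clock advances 56 minutes, so 1 faulty-clock minute corresponds to 60/56 true minutes.
From 1:00 to 6:36 on the faulty dial is 336 minutes.
True elapsed: 336 x 60/56 = 360 minutes = 6 hours.
True time: 1:00 + 6 hours = 7:00.

Final answer: 7:00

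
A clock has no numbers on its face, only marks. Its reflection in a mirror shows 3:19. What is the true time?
Reflection across the vertical (12-6) axis maps a hand at angle A degrees to (360 - A) degrees, which sends a reading of T minutes past 12:00 to (720 - T) minutes past 12:00.
Mirror reads 3:19 = 199 minutes past 12:00.
Actual time: (720 - 199) mod 720 = 521 minutes = 8:41.

Final answer: 8:41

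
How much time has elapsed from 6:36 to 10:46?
From 6:36 to 10:46:
(10 x 60 + 46) - (6 x 60 + 36) = 646 - 396 = 250 minutes
= 4 hours and 10 minutes

Final answer: 4 hours and 10 minutes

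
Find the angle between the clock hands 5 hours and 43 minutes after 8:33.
First find the time 5 hours and 43 minutes after 8:33.
Total minutes: 8 x 60 + 33 + 5 x 60 + 43 = 856.
856 mod 720 = 136 minutes = 2:16.
Now compute the angle at 2:16:
Hour hand: 2 x 30 + 16 x 0.5 = 68 degrees
Minute hand: 16 x 6 = 96 degrees
Difference: |68 - 96| = 28 degrees
The angle is 28 degrees

Final answer: 28 degrees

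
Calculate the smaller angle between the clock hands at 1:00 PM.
Hour hand position: 1 x 30 + 0 x 0.5 = 30 degrees
Minute hand position: 0 x 6 = 0 degrees
Difference: |30 - 0| = 30 degrees
The angle between the hands is 30 degrees

Final answer: 30 degrees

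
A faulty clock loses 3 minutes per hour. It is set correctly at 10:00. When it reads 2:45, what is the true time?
For every 60 true minutes, the faulty clock advances 57 minutes, so 1 faulty-clock minute corresponds to 60/57 true minutes.
From 10:00 to 2:45 on the faulty dial is 285 minutes.
True elapsed: 285 x 60/57 = 300 minutes = 5 hours.
True time: 10:00 + 5 hours = 3:00.

Final answer: 3:00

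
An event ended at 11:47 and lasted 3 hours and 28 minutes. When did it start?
Starting time: 11:47 = 707 total minutes past 12:00
Subtracting: 3 hours and 28 minutes = 208 minutes
707 - 208 = 499 minutes
= 8 hours and 19 minutes past 12:00 = 8:19

Final answer: 8:19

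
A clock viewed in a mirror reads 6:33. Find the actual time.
Reflection across the vertical (12-6) axis maps a hand at angle A degrees to (360 - A) degrees, which sends a reading of T minutes past 12:00 to (720 - T) minutes past 12:00.
Mirror reads 6:33 = 393 minutes past 12:00.
Actual time: (720 - 393) mod 720 = 327 minutes = 5:27.

Final answer: 5:27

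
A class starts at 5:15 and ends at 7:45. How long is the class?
From 5:15 to 7:45:
(7 x 60 + 45) - (5 x 60 + 15) = 465 - 315 = 150 minutes
= 2 hours and 30 minutes

Final answer: 2 hours and 30 minutes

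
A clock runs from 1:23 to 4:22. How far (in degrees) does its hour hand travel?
The hour hand moves 0.5 degrees per minute.
Time elapsed: 4:22 - 1:23 = 179 minutes
Angular displacement: 179 x 0.5 = 89.5 degrees

Final answer: 89.5 degrees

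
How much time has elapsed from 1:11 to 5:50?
From 1:11 to 5:50:
(5 x 60 + 50) - (1 x 60 + 11) = 350 - 71 = 279 minutes
= 4 hours and 39 minutes

Final answer: 4 hours and 39 minutes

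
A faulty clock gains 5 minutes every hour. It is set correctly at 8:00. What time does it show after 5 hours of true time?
For every 60 true minutes, the faulty clock advances 60 + 5 = 65 minutes.
True elapsed: 5 hours = 300 minutes.
Faulty clock advances: 300 x 65/60 = 325 minutes (drift: 25 minutes ahead).
Shown time: 8:00 + 325 minutes = 1:25.

Final answer: 1:25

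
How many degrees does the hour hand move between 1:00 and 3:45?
The hour hand moves 0.5 degrees per minute.
Time elapsed: 3:45 - 1:00 = 165 minutes
Angular displacement: 165 x 0.5 = 82.5 degrees

Final answer: 82.5 degrees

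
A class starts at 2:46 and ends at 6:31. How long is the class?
From 2:46 to 6:31:
(6 x 60 + 31) - (2 x 60 + 46) = 391 - 166 = 225 minutes
= 3 hours and 45 minutes

Final answer: 3 hours and 45 minutes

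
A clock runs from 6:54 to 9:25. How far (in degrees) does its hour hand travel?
The hour hand moves 0.5 degrees per minute.
Time elapsed: 9:25 - 6:54 = 151 minutes
Angular displacement: 151 x 0.5 = 75.5 degrees

Final answer: 75.5 degrees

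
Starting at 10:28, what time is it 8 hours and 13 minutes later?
Starting time: 10:28
Adding 13 minutes to 28 minutes: 28 + 13 = 41 minutes
Adding 8 hours: 10 + 8 = 18 - 12 = 6
Final time: 6:41

Final answer: 6:41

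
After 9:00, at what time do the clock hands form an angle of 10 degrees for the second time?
At t minutes past 9:00, the hour hand is at 30 x 9 + 0.5t degrees and the minute hand is at 6t degrees.
The smaller angle between them is 10 degrees when |30H - 5.5t| = 10 or |30H - 5.5t| = 350.
With H = 9, solve 30 x 9 - 5.5t = +/- target for each target:
  t = (30 x 9 - 10) / 5.5 = 47.27
  t = (30 x 9 + 10) / 5.5 = 50.91
  t = (30 x 9 - 350) / 5.5 = -14.55 (outside (0, 60))
  t = (30 x 9 + 350) / 5.5 = 112.73 (outside (0, 60))
Valid solutions in (0, 60): {47.27, 50.91} minutes.
The second occurrence is t = 50.91 minutes.
The hands form a 10-degree angle at 50.91 minutes past 9:00.

Final answer: 50.91 minutes past 9:00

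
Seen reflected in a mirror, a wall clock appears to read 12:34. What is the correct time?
Reflection across the vertical (12-6) axis maps a hand at angle A degrees to (360 - A) degrees, which sends a reading of T minutes past 12:00 to (720 - T) minutes past 12:00.
Mirror reads 12:34 = 34 minutes past 12:00.
Actual time: (720 - 34) mod 720 = 686 minutes = 11:26.

Final answer: 11:26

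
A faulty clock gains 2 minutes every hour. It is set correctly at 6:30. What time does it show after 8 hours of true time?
For every 60 true minutes, the faulty clock advances 60 + 2 = 62 minutes.
True elapsed: 8 hours = 480 minutes.
Faulty clock advances: 480 x 62/60 = 496 minutes (drift: 16 minutes ahead).
Shown time: 6:30 + 496 minutes = 2:46.

Final answer: 2:46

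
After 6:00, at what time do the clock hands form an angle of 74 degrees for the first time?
At t minutes past 6:00, the hour hand is at 30 x 6 + 0.5t degrees and the minute hand is at 6t degrees.
The smaller angle between them is 74 degrees when |30H - 5.5t| = 74 or |30H - 5.5t| = 286.
With H = 6, solve 30 x 6 - 5.5t = +/- target for each target:
  t = (30 x 6 - 74) / 5.5 = 19.27
  t = (30 x 6 + 74) / 5.5 = 46.18
  t = (30 x 6 - 286) / 5.5 = -19.27 (outside (0, 60))
  t = (30 x 6 + 286) / 5.5 = 84.73 (outside (0, 60))
Valid solutions in (0, 60): {19.27, 46.18} minutes.
The first occurrence is t = 19.27 minutes.
The hands form a 74-degree angle at 19.27 minutes past 6:00.

Final answer: 19.27 minutes past 6:00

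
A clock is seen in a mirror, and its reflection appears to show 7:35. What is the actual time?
Reflection across the vertical (12-6) axis maps a hand at angle A degrees to (360 - A) degrees, which sends a reading of T minutes past 12:00 to (720 - T) minutes past 12:00.
Mirror reads 7:35 = 455 minutes past 12:00.
Actual time: (720 - 455) mod 720 = 265 minutes = 4:25.

Final answer: 4:25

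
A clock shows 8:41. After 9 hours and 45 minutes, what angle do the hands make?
First find the time 9 hours and 45 minutes after 8:41.
Total minutes: 8 x 60 + 41 + 9 x 60 + 45 = 1106.
1106 mod 720 = 386 minutes = 6:26.
Now compute the angle at 6:26:
Hour hand: 6 x 30 + 26 x 0.5 = 193 degrees
Minute hand: 26 x 6 = 156 degrees
Difference: |193 - 156| = 37 degrees
The angle is 37 degrees

Final answer: 37 degrees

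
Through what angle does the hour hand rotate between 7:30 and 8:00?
The hour hand moves 0.5 degrees per minute.
Time elapsed: 8:00 - 7:30 = 30 minutes
Angular displacement: 30 x 0.5 = 15 degrees

Final answer: 15 degrees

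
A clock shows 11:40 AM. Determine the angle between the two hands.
Hour hand position: 11 x 30 + 40 x 0.5 = 350 degrees
Minute hand position: 40 x 6 = 240 degrees
Difference: |350 - 240| = 110 degrees
The angle between the hands is 110 degrees

Final answer: 110 degrees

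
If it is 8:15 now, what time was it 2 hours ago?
Starting time: 8:15 = 495 total minutes past 12:00
Subtracting: 2 hours = 120 minutes
495 - 120 = 375 minutes
= 6 hours and 15 minutes past 12:00 = 6:15

Final answer: 6:15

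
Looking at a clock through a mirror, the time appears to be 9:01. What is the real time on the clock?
Reflection across the vertical (12-6) axis maps a hand at angle A degrees to (360 - A) degrees, which sends a reading of T minutes past 12:00 to (720 - T) minutes past 12:00.
Mirror reads 9:01 = 541 minutes past 12:00.
Actual time: (720 - 541) mod 720 = 179 minutes = 2:59.

Final answer: 2:59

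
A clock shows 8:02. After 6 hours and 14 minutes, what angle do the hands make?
First find the time 6 hours and 14 minutes after 8:02.
Total minutes: 8 x 60 + 2 + 6 x 60 + 14 = 856.
856 mod 720 = 136 minutes = 2:16.
Now compute the angle at 2:16:
Hour hand: 2 x 30 + 16 x 0.5 = 68 degrees
Minute hand: 16 x 6 = 96 degrees
Difference: |68 - 96| = 28 degrees
The angle is 28 degrees

Final answer: 28 degrees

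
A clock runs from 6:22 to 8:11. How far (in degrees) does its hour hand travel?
The hour hand moves 0.5 degrees per minute.
Time elapsed: 8:11 - 6:22 = 109 minutes
Angular displacement: 109 x 0.5 = 54.5 degrees

Final answer: 54.5 degrees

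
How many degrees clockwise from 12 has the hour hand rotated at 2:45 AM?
The hour hand moves 30 degrees per hour and 0.5 degrees per minute.
At 2:45: (2) x 30 + 45 x 0.5 = 60 + 22.5 = 82.5 degrees

Final answer: 82.5 degrees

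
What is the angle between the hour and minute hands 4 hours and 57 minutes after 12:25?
First find the time 4 hours and 57 minutes after 12:25.
Total minutes: 12 x 60 + 25 + 4 x 60 + 57 = 1042.
1042 mod 720 = 322 minutes = 5:22.
Now compute the angle at 5:22:
Hour hand: 5 x 30 + 22 x 0.5 = 161 degrees
Minute hand: 22 x 6 = 132 degrees
Difference: |161 - 132| = 29 degrees
The angle is 29 degrees

Final answer: 29 degrees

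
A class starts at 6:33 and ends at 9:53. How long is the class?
From 6:33 to 9:53:
(9 x 60 + 53) - (6 x 60 + 33) = 593 - 393 = 200 minutes
= 3 hours and 20 minutes

Final answer: 3 hours and 20 minutes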